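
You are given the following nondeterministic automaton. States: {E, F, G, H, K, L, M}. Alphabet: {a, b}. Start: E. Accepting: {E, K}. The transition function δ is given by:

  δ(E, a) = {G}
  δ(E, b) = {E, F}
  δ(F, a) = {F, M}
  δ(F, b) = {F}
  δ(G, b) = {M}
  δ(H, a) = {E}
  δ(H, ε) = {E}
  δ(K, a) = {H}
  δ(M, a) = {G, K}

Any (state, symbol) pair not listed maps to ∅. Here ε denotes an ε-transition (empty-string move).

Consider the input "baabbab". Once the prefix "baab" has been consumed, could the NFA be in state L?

No

Start in {E}.
Read 'b': E→{E, F}; now {E, F}.
Read 'a': E→{G}, F→{F, M}; now {F, G, M}.
Read 'a': F→{F, M}, G→∅, M→{G, K}; now {F, G, K, M}.
Read 'b': F→{F}, G→{M}, K→∅, M→∅; now {F, M}.
State L is not in {F, M}.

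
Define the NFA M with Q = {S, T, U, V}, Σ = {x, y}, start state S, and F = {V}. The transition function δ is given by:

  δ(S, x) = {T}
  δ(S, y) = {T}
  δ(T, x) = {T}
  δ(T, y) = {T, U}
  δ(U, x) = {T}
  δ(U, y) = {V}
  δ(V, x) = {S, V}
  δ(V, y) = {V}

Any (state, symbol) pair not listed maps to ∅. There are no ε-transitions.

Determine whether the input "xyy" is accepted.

Start in {S}.
Read 'x': S→{T}; now {T}.
Read 'y': T→{T, U}; now {T, U}.
Read 'y': T→{T, U}, U→{V}; now {T, U, V}.
The final set {T, U, V} contains the accepting state V.

Yes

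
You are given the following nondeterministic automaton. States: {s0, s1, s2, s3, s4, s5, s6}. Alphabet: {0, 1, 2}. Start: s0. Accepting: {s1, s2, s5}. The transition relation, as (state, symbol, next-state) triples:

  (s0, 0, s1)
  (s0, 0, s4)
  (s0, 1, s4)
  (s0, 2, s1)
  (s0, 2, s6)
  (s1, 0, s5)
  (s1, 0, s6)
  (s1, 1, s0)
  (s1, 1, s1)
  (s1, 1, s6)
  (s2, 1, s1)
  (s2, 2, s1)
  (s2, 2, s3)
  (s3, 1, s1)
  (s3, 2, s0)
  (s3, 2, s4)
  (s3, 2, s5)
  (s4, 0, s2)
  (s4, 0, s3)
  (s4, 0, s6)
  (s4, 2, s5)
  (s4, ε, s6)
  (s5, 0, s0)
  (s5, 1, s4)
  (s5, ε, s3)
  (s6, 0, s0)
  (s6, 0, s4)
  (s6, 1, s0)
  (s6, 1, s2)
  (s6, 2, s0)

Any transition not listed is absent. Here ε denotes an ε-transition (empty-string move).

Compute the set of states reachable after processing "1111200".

Start in {s0}.
Read '1': {s0} → {s4, s6}.
Read '1': {s4, s6} → {s0, s2}.
Read '1': {s0, s2} → {s1, s4, s6}.
Read '1': {s1, s4, s6} → {s0, s1, s2, s6}.
Read '2': {s0, s1, s2, s6} → {s0, s1, s3, s6}.
Read '0': {s0, s1, s3, s6} → {s0, s1, s3, s4, s5, s6}.
Read '0': {s0, s1, s3, s4, s5, s6} → {s0, s1, s2, s3, s4, s5, s6}.

{s0, s1, s2, s3, s4, s5, s6}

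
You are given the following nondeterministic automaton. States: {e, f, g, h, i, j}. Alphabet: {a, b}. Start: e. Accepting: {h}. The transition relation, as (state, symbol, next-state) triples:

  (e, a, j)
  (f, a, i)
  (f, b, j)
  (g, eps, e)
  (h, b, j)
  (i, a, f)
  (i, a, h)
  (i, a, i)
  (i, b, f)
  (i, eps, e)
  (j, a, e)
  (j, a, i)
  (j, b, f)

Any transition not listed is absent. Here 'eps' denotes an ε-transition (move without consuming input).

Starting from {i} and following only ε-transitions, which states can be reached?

{e, i}

Begin with {i}.
ε-move i → e; add e.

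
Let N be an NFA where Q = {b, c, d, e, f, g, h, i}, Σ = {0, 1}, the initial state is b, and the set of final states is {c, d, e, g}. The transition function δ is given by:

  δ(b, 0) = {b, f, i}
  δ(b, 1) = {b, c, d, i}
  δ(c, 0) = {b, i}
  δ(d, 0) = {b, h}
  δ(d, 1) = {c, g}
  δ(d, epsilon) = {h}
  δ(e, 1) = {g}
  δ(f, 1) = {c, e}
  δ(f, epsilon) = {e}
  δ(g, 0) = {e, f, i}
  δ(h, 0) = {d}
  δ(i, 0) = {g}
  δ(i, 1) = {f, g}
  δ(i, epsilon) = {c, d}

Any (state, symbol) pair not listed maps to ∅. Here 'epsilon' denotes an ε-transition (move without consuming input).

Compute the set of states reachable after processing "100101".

Start in {b}.
Read '1': {b} → {b, c, d, h, i}.
Read '0': {b, c, d, h, i} → {b, c, d, e, f, g, h, i}.
Read '0': {b, c, d, e, f, g, h, i} → {b, c, d, e, f, g, h, i}.
Read '1': {b, c, d, e, f, g, h, i} → {b, c, d, e, f, g, h, i}.
Read '0': {b, c, d, e, f, g, h, i} → {b, c, d, e, f, g, h, i}.
Read '1': {b, c, d, e, f, g, h, i} → {b, c, d, e, f, g, h, i}.

{b, c, d, e, f, g, h, i}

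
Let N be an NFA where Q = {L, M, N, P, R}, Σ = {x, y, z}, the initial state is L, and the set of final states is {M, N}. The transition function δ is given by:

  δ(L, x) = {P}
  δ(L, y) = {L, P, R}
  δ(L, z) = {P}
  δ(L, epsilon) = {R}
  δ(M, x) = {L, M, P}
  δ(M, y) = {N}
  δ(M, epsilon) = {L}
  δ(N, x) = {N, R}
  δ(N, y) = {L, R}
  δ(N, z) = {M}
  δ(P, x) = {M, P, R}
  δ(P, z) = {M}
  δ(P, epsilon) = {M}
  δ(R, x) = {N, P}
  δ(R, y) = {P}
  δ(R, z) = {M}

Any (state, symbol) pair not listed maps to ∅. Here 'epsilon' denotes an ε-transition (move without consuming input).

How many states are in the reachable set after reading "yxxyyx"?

5

Start: ε-closure({L}) = {L, R}.
Read 'y': L→{L, P, R}, R→{P}; union {L, P, R}; ε-closure = {L, M, P, R}.
Read 'x': L→{P}, M→{L, M, P}, P→{M, P, R}, R→{N, P}; now {L, M, N, P, R}.
Read 'x': L→{P}, M→{L, M, P}, N→{N, R}, P→{M, P, R}, R→{N, P}; now {L, M, N, P, R}.
Read 'y': L→{L, P, R}, M→{N}, N→{L, R}, P→∅, R→{P}; union {L, N, P, R}; ε-closure = {L, M, N, P, R}.
Read 'y': L→{L, P, R}, M→{N}, N→{L, R}, P→∅, R→{P}; union {L, N, P, R}; ε-closure = {L, M, N, P, R}.
Read 'x': L→{P}, M→{L, M, P}, N→{N, R}, P→{M, P, R}, R→{N, P}; now {L, M, N, P, R}.
That set has 5 states.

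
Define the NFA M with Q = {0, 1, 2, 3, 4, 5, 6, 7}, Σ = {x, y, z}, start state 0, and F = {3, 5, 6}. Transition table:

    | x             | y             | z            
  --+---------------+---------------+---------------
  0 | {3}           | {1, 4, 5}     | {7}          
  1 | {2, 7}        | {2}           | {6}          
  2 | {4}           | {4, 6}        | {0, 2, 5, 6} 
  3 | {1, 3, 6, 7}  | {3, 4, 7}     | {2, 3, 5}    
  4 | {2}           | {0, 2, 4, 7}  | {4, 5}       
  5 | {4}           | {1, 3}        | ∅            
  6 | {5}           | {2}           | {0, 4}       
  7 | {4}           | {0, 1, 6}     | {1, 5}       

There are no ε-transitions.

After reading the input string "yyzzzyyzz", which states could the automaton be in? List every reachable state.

{0, 1, 2, 3, 4, 5, 6, 7}

Start in {0}.
Read 'y': {0} → {1, 4, 5}.
Read 'y': {1, 4, 5} → {0, 1, 2, 3, 4, 7}.
Read 'z': {0, 1, 2, 3, 4, 7} → {0, 1, 2, 3, 4, 5, 6, 7}.
Read 'z': {0, 1, 2, 3, 4, 5, 6, 7} → {0, 1, 2, 3, 4, 5, 6, 7}.
Read 'z': {0, 1, 2, 3, 4, 5, 6, 7} → {0, 1, 2, 3, 4, 5, 6, 7}.
Read 'y': {0, 1, 2, 3, 4, 5, 6, 7} → {0, 1, 2, 3, 4, 5, 6, 7}.
Read 'y': {0, 1, 2, 3, 4, 5, 6, 7} → {0, 1, 2, 3, 4, 5, 6, 7}.
Read 'z': {0, 1, 2, 3, 4, 5, 6, 7} → {0, 1, 2, 3, 4, 5, 6, 7}.
Read 'z': {0, 1, 2, 3, 4, 5, 6, 7} → {0, 1, 2, 3, 4, 5, 6, 7}.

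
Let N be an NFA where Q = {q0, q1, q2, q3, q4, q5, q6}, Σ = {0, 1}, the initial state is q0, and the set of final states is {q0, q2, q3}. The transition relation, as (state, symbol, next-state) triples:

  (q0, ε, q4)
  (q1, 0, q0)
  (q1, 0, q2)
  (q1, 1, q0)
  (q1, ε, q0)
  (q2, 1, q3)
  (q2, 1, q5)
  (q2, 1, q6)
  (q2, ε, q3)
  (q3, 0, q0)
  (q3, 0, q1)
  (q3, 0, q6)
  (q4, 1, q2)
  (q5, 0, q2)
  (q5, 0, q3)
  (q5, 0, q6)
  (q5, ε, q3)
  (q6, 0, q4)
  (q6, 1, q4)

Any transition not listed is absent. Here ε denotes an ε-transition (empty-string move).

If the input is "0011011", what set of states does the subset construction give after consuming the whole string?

∅

Start: ε-closure({q0}) = {q0, q4}.
Read '0': q0→∅, q4→∅; now ∅.
The set is empty and remains empty for the remaining 6 symbols.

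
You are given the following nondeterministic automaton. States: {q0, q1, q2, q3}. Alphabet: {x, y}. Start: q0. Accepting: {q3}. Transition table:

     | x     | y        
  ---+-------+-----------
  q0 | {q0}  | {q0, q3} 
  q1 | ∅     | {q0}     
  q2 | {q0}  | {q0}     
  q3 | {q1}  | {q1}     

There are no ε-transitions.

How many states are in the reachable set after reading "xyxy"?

Start in {q0}.
Read 'x': {q0} → {q0}.
Read 'y': {q0} → {q0, q3}.
Read 'x': {q0, q3} → {q0, q1}.
Read 'y': {q0, q1} → {q0, q3}.
That set has 2 states.

2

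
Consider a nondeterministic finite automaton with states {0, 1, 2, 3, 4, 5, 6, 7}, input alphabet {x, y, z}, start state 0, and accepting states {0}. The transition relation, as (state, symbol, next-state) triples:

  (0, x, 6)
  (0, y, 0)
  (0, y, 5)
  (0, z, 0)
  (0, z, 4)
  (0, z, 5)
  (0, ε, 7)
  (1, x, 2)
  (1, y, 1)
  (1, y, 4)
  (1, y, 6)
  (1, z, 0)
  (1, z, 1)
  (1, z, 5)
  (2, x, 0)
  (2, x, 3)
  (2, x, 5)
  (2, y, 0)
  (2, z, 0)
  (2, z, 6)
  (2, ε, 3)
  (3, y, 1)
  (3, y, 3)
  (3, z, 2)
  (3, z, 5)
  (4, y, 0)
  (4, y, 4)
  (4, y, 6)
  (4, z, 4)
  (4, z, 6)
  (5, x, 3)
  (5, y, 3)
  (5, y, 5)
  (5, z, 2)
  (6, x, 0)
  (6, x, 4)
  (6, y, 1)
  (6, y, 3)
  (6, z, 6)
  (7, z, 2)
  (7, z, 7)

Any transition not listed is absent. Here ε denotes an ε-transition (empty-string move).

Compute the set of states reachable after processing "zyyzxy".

{0, 1, 3, 4, 5, 6, 7}

Start: ε-closure({0}) = {0, 7}.
Read 'z': {0, 7} → {0, 2, 3, 4, 5, 7}.
Read 'y': {0, 2, 3, 4, 5, 7} → {0, 1, 3, 4, 5, 6, 7}.
Read 'y': {0, 1, 3, 4, 5, 6, 7} → {0, 1, 3, 4, 5, 6, 7}.
Read 'z': {0, 1, 3, 4, 5, 6, 7} → {0, 1, 2, 3, 4, 5, 6, 7}.
Read 'x': {0, 1, 2, 3, 4, 5, 6, 7} → {0, 2, 3, 4, 5, 6, 7}.
Read 'y': {0, 2, 3, 4, 5, 6, 7} → {0, 1, 3, 4, 5, 6, 7}.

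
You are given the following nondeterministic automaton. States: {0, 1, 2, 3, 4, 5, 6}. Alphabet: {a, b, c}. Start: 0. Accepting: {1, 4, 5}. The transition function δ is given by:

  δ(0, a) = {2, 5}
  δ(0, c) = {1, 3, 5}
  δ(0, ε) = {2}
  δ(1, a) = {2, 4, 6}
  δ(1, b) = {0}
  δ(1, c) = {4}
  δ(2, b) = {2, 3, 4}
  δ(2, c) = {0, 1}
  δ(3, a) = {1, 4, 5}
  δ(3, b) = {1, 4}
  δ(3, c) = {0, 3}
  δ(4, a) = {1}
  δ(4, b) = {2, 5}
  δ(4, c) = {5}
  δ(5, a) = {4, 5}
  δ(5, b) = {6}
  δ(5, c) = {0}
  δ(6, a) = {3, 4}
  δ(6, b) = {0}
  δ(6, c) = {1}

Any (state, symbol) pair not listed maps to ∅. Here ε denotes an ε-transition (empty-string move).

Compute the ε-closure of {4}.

{4}

Begin with {4}.
No ε-moves leave this set, so the closure equals the set itself.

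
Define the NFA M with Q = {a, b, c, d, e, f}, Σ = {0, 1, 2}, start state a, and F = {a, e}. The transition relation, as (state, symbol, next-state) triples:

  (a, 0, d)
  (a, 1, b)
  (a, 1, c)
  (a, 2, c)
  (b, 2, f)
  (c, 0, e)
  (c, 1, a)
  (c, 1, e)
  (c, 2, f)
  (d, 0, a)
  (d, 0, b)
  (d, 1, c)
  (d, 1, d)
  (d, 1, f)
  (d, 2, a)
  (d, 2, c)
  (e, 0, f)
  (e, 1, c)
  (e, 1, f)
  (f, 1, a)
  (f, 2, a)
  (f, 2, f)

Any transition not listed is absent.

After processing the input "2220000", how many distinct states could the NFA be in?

Start in {a}.
Read '2': a→{c}; now {c}.
Read '2': c→{f}; now {f}.
Read '2': f→{a, f}; now {a, f}.
Read '0': a→{d}, f→∅; now {d}.
Read '0': d→{a, b}; now {a, b}.
Read '0': a→{d}, b→∅; now {d}.
Read '0': d→{a, b}; now {a, b}.
That set has 2 states.

2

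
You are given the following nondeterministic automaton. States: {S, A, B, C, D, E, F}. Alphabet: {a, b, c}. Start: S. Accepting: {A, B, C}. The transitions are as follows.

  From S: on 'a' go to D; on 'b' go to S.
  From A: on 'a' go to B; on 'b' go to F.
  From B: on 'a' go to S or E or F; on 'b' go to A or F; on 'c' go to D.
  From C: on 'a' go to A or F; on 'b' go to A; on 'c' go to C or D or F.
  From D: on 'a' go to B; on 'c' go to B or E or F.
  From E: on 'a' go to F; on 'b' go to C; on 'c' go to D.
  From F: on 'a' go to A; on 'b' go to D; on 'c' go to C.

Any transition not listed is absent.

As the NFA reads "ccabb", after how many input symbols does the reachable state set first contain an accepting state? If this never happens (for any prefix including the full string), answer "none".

none

Start in {S}.
Read 'c': {S} → ∅.
The set is empty and remains empty for the remaining 4 symbols.
No reachable set along the way intersects F.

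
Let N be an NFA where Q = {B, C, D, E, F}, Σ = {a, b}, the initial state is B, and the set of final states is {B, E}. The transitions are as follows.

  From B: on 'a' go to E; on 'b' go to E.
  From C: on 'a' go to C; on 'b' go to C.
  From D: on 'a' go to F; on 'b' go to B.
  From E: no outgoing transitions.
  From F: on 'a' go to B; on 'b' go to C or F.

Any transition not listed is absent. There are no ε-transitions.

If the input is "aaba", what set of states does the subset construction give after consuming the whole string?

∅

Start in {B}.
Read 'a': {B} → {E}.
Read 'a': {E} → ∅.
The set is empty and remains empty for the remaining 2 symbols.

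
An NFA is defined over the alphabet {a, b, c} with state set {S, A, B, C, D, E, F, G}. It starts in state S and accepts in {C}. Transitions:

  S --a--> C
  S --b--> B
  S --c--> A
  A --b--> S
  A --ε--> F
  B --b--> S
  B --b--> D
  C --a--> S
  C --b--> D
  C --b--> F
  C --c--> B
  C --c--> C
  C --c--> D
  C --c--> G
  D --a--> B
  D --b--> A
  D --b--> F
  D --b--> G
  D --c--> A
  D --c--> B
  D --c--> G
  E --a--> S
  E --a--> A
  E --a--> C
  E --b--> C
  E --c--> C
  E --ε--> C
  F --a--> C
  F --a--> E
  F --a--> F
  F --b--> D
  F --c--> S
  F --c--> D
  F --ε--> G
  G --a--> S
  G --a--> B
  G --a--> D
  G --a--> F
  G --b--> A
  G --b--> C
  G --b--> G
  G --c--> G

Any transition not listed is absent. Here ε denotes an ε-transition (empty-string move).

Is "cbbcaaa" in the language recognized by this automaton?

Yes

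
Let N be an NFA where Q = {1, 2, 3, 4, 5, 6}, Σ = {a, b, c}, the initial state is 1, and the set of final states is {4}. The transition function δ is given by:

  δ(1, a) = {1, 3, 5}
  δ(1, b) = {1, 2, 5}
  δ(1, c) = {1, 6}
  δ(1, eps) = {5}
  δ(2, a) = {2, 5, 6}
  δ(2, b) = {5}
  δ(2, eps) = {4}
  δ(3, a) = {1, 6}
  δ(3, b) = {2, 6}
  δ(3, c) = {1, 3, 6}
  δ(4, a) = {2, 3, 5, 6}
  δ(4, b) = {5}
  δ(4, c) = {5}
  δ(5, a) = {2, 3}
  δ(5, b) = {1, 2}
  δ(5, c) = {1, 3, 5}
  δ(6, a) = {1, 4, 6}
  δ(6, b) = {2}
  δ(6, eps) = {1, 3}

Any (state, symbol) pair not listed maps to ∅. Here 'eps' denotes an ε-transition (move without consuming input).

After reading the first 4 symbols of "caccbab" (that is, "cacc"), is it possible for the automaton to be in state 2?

No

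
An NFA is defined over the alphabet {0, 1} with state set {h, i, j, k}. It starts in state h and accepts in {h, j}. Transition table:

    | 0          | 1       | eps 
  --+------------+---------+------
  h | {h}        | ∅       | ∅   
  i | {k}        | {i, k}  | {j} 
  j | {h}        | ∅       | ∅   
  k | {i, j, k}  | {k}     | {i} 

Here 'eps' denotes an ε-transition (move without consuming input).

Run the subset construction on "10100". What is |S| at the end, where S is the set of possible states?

Start in {h}.
Read '1': {h} → ∅.
The set is empty and remains empty for the remaining 4 symbols.
That set has 0 states.

0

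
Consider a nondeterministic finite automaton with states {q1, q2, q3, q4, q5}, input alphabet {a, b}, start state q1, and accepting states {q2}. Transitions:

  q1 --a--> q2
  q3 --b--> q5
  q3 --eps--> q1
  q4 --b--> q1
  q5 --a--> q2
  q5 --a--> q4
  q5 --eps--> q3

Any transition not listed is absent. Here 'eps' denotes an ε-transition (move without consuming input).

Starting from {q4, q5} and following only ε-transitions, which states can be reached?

{q1, q3, q4, q5}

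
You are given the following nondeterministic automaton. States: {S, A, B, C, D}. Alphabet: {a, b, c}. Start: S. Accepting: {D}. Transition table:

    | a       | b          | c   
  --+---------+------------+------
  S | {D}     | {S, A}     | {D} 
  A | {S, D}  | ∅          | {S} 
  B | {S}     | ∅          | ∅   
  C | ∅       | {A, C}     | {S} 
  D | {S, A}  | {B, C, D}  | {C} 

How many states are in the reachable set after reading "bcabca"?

3

Start in {S}.
Read 'b': S→{S, A}; now {S, A}.
Read 'c': S→{D}, A→{S}; now {S, D}.
Read 'a': S→{D}, D→{S, A}; now {S, A, D}.
Read 'b': S→{S, A}, A→∅, D→{B, C, D}; now {S, A, B, C, D}.
Read 'c': S→{D}, A→{S}, B→∅, C→{S}, D→{C}; now {S, C, D}.
Read 'a': S→{D}, C→∅, D→{S, A}; now {S, A, D}.
That set has 3 states.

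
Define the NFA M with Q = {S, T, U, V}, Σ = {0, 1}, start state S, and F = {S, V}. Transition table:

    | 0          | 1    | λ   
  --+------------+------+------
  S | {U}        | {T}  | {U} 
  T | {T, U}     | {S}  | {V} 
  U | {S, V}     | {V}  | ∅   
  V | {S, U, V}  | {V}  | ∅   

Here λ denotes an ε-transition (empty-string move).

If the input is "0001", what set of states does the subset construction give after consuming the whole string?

Start: ε-closure({S}) = {S, U}.
Read '0': S→{U}, U→{S, V}; now {S, U, V}.
Read '0': S→{U}, U→{S, V}, V→{S, U, V}; now {S, U, V}.
Read '0': S→{U}, U→{S, V}, V→{S, U, V}; now {S, U, V}.
Read '1': S→{T}, U→{V}, V→{V}; now {T, V}.

{T, V}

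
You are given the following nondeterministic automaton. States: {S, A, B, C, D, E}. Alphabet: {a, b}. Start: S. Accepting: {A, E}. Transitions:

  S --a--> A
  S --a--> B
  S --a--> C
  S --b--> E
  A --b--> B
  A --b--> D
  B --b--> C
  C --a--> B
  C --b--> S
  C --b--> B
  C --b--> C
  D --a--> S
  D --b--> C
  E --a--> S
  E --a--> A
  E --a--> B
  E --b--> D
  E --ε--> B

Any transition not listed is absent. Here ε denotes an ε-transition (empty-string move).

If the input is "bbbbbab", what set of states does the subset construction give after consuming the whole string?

{S, B, C, D, E}

Start in {S}.
Read 'b': {S} → {B, E}.
Read 'b': {B, E} → {C, D}.
Read 'b': {C, D} → {S, B, C}.
Read 'b': {S, B, C} → {S, B, C, E}.
Read 'b': {S, B, C, E} → {S, B, C, D, E}.
Read 'a': {S, B, C, D, E} → {S, A, B, C}.
Read 'b': {S, A, B, C} → {S, B, C, D, E}.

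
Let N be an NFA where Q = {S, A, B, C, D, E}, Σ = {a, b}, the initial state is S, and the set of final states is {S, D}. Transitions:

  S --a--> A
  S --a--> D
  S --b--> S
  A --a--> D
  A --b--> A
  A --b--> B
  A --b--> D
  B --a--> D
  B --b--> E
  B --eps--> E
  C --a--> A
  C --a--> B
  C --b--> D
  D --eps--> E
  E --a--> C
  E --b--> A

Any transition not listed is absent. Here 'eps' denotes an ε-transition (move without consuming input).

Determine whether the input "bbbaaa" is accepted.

No

Start in {S}.
Read 'b': {S} → {S}.
Read 'b': {S} → {S}.
Read 'b': {S} → {S}.
Read 'a': {S} → {A, D, E}.
Read 'a': {A, D, E} → {C, D, E}.
Read 'a': {C, D, E} → {A, B, C, E}.
The final set {A, B, C, E} contains no accepting state.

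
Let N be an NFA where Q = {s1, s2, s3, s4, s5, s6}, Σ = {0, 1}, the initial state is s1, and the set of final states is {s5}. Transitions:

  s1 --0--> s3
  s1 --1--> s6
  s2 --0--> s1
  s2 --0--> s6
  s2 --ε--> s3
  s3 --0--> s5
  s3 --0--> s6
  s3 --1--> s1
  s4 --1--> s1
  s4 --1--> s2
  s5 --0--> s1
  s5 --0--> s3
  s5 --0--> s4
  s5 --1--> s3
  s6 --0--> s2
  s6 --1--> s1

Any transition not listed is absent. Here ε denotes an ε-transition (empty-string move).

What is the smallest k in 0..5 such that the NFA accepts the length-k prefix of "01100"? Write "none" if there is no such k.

5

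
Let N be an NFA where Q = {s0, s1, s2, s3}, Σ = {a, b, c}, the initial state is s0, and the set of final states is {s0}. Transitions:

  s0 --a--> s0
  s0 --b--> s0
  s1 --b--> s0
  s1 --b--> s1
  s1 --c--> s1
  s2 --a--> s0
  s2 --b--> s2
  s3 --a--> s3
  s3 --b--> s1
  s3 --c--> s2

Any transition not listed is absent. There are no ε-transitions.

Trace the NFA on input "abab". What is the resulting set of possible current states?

Start in {s0}.
Read 'a': {s0} → {s0}.
Read 'b': {s0} → {s0}.
Read 'a': {s0} → {s0}.
Read 'b': {s0} → {s0}.

{s0}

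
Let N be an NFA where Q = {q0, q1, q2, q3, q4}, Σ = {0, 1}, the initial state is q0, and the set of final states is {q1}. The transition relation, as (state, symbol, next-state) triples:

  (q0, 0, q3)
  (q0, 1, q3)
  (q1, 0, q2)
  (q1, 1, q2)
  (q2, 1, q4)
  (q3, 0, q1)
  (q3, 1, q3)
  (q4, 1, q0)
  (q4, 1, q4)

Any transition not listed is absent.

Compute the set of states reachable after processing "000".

{q2}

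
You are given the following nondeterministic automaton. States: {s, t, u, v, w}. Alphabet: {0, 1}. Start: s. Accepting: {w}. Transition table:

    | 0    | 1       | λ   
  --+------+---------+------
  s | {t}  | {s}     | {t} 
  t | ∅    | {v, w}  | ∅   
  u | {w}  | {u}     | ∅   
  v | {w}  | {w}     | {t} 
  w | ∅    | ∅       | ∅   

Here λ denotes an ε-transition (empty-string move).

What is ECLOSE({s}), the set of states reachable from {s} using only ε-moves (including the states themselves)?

{s, t}

Begin with {s}.
ε-move s → t; add t.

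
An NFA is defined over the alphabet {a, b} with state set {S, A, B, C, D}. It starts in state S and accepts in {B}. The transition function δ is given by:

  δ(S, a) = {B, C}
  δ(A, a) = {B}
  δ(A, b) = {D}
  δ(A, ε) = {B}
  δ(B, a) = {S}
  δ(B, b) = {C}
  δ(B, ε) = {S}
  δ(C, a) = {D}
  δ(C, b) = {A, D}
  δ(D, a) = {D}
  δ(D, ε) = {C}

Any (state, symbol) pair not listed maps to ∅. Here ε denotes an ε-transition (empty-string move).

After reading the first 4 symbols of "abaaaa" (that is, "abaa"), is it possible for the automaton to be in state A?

No

Start in {S}.
Read 'a': S→{B, C}; union {B, C}; ε-closure = {S, B, C}.
Read 'b': S→∅, B→{C}, C→{A, D}; union {A, C, D}; ε-closure = {S, A, B, C, D}.
Read 'a': S→{B, C}, A→{B}, B→{S}, C→{D}, D→{D}; now {S, B, C, D}.
Read 'a': S→{B, C}, B→{S}, C→{D}, D→{D}; now {S, B, C, D}.
State A is not in {S, B, C, D}.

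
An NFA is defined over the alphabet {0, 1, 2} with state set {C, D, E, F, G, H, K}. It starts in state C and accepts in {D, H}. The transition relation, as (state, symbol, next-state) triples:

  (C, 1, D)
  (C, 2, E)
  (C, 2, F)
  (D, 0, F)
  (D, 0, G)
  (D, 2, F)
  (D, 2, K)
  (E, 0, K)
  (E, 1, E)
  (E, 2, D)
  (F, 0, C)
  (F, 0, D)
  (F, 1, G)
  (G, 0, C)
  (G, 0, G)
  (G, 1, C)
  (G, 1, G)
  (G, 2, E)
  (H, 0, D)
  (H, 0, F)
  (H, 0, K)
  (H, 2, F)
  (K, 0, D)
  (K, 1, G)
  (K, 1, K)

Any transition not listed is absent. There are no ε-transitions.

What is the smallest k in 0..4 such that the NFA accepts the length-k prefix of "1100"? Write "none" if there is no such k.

Start in {C}.
Read '1': C→{D}; now {D}.
None of the earlier sets intersect F, but {D} does.

1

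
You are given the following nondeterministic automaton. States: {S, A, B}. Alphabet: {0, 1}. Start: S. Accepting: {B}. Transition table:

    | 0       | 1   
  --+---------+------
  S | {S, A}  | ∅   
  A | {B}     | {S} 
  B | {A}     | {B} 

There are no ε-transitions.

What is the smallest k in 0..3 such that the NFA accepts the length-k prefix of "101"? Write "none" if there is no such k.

none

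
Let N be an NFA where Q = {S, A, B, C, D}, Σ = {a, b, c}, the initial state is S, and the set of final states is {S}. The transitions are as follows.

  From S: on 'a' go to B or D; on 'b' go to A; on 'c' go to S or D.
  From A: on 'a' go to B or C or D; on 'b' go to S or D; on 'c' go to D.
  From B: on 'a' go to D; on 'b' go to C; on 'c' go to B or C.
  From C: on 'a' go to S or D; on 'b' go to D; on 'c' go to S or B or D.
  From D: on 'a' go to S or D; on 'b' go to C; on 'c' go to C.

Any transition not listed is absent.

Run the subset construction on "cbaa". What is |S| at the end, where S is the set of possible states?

Start in {S}.
Read 'c': S→{S, D}; now {S, D}.
Read 'b': S→{A}, D→{C}; now {A, C}.
Read 'a': A→{B, C, D}, C→{S, D}; now {S, B, C, D}.
Read 'a': S→{B, D}, B→{D}, C→{S, D}, D→{S, D}; now {S, B, D}.
That set has 3 states.

3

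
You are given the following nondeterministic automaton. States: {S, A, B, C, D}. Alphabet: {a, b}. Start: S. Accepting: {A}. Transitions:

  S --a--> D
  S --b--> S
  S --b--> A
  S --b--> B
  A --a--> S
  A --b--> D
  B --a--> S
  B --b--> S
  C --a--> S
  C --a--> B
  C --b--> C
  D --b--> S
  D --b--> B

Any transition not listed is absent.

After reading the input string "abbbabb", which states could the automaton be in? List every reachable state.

{S, A, B, D}

Start in {S}.
Read 'a': S→{D}; now {D}.
Read 'b': D→{S, B}; now {S, B}.
Read 'b': S→{S, A, B}, B→{S}; now {S, A, B}.
Read 'b': S→{S, A, B}, A→{D}, B→{S}; now {S, A, B, D}.
Read 'a': S→{D}, A→{S}, B→{S}, D→∅; now {S, D}.
Read 'b': S→{S, A, B}, D→{S, B}; now {S, A, B}.
Read 'b': S→{S, A, B}, A→{D}, B→{S}; now {S, A, B, D}.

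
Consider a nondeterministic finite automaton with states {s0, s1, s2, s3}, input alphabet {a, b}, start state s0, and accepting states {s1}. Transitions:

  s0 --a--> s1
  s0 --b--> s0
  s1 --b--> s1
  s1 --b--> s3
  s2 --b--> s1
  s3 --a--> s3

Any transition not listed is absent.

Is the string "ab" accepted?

Yes

Start in {s0}.
Read 'a': s0→{s1}; now {s1}.
Read 'b': s1→{s1, s3}; now {s1, s3}.
The final set {s1, s3} contains the accepting state s1.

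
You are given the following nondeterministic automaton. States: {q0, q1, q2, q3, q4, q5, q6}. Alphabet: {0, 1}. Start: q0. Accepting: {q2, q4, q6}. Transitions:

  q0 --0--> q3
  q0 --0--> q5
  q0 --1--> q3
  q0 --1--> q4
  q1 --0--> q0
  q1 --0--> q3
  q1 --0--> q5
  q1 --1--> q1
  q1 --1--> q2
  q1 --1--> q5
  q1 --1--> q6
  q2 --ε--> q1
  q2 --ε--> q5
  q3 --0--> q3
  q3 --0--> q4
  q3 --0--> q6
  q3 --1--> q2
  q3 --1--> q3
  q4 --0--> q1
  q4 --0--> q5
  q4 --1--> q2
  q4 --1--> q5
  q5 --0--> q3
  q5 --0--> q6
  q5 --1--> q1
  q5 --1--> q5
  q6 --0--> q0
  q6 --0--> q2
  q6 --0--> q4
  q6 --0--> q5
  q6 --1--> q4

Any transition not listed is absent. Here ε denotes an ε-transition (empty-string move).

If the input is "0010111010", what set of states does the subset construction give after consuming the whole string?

{q0, q1, q2, q3, q4, q5, q6}

Start in {q0}.
Read '0': q0→{q3, q5}; now {q3, q5}.
Read '0': q3→{q3, q4, q6}, q5→{q3, q6}; now {q3, q4, q6}.
Read '1': q3→{q2, q3}, q4→{q2, q5}, q6→{q4}; union {q2, q3, q4, q5}; ε-closure = {q1, q2, q3, q4, q5}.
Read '0': q1→{q0, q3, q5}, q2→∅, q3→{q3, q4, q6}, q4→{q1, q5}, q5→{q3, q6}; now {q0, q1, q3, q4, q5, q6}.
Read '1': q0→{q3, q4}, q1→{q1, q2, q5, q6}, q3→{q2, q3}, q4→{q2, q5}, q5→{q1, q5}, q6→{q4}; now {q1, q2, q3, q4, q5, q6}.
Read '1': q1→{q1, q2, q5, q6}, q2→∅, q3→{q2, q3}, q4→{q2, q5}, q5→{q1, q5}, q6→{q4}; now {q1, q2, q3, q4, q5, q6}.
Read '1': q1→{q1, q2, q5, q6}, q2→∅, q3→{q2, q3}, q4→{q2, q5}, q5→{q1, q5}, q6→{q4}; now {q1, q2, q3, q4, q5, q6}.
Read '0': q1→{q0, q3, q5}, q2→∅, q3→{q3, q4, q6}, q4→{q1, q5}, q5→{q3, q6}, q6→{q0, q2, q4, q5}; now {q0, q1, q2, q3, q4, q5, q6}.
Read '1': q0→{q3, q4}, q1→{q1, q2, q5, q6}, q2→∅, q3→{q2, q3}, q4→{q2, q5}, q5→{q1, q5}, q6→{q4}; now {q1, q2, q3, q4, q5, q6}.
Read '0': q1→{q0, q3, q5}, q2→∅, q3→{q3, q4, q6}, q4→{q1, q5}, q5→{q3, q6}, q6→{q0, q2, q4, q5}; now {q0, q1, q2, q3, q4, q5, q6}.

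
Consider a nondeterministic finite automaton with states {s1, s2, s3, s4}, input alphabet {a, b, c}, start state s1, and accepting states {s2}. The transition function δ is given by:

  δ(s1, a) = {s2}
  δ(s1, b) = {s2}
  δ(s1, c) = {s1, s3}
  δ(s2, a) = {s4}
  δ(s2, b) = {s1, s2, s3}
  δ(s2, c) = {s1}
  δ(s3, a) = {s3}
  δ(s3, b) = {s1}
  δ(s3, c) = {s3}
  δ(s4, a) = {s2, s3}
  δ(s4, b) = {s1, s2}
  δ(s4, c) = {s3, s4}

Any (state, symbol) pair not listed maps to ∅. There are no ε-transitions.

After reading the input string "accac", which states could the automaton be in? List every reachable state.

Start in {s1}.
Read 'a': s1→{s2}; now {s2}.
Read 'c': s2→{s1}; now {s1}.
Read 'c': s1→{s1, s3}; now {s1, s3}.
Read 'a': s1→{s2}, s3→{s3}; now {s2, s3}.
Read 'c': s2→{s1}, s3→{s3}; now {s1, s3}.

{s1, s3}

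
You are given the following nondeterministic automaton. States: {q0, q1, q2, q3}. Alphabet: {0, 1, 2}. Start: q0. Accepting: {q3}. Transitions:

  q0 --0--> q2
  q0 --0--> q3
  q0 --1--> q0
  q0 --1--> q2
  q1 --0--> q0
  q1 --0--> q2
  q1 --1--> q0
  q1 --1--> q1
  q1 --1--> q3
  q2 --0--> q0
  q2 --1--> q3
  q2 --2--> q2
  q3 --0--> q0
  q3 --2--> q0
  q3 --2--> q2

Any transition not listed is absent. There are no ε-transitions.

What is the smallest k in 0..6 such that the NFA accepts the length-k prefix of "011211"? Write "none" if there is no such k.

1

Start in {q0}.
Read '0': {q0} → {q2, q3}.
None of the earlier sets intersect F, but {q2, q3} does.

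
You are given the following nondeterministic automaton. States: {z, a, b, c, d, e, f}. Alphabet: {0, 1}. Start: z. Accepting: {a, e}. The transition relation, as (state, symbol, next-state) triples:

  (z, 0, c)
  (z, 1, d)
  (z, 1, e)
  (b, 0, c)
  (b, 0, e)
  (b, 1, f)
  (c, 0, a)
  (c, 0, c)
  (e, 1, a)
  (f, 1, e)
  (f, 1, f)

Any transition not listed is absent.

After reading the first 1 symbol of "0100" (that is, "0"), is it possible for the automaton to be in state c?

Yes

Start in {z}.
Read '0': z→{c}; now {c}.
State c is in {c}.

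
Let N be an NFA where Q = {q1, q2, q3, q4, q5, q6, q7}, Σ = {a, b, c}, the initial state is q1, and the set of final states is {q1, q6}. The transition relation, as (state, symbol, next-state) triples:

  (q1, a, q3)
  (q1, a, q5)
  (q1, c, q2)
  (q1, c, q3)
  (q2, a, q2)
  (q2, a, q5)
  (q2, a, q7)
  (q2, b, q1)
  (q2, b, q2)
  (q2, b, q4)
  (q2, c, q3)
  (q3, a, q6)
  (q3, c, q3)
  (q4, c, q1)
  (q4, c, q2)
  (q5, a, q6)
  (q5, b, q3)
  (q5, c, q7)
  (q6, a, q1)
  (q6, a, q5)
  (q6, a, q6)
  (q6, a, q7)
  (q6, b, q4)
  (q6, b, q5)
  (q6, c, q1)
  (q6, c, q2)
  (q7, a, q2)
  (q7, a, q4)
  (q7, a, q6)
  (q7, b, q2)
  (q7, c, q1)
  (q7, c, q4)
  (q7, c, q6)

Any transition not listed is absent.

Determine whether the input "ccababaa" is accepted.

Yes

Start in {q1}.
Read 'c': q1→{q2, q3}; now {q2, q3}.
Read 'c': q2→{q3}, q3→{q3}; now {q3}.
Read 'a': q3→{q6}; now {q6}.
Read 'b': q6→{q4, q5}; now {q4, q5}.
Read 'a': q4→∅, q5→{q6}; now {q6}.
Read 'b': q6→{q4, q5}; now {q4, q5}.
Read 'a': q4→∅, q5→{q6}; now {q6}.
Read 'a': q6→{q1, q5, q6, q7}; now {q1, q5, q6, q7}.
The final set {q1, q5, q6, q7} contains the accepting states q1, q6.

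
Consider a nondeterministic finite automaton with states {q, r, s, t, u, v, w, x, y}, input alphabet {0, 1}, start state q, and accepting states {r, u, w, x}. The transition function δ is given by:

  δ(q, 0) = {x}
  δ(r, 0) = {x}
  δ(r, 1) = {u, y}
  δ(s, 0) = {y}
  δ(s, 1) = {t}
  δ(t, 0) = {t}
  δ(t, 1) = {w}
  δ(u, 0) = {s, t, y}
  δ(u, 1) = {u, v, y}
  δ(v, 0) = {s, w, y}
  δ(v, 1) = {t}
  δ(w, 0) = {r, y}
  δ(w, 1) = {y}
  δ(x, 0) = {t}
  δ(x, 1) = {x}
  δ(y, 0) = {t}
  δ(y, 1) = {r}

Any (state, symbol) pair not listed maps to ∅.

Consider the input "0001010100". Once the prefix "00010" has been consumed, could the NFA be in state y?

Start in {q}.
Read '0': q→{x}; now {x}.
Read '0': x→{t}; now {t}.
Read '0': t→{t}; now {t}.
Read '1': t→{w}; now {w}.
Read '0': w→{r, y}; now {r, y}.
State y is in {r, y}.

Yes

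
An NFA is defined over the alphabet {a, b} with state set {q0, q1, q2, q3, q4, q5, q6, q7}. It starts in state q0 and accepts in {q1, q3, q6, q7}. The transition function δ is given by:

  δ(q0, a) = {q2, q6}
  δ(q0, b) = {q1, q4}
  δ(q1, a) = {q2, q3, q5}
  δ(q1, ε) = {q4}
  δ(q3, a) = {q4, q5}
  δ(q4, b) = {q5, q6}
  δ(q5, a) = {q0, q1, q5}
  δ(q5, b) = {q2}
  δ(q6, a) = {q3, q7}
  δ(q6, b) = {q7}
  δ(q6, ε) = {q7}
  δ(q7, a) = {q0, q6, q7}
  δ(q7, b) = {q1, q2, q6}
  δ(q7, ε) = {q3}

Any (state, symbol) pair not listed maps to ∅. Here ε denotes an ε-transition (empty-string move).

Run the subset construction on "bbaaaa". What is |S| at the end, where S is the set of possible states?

8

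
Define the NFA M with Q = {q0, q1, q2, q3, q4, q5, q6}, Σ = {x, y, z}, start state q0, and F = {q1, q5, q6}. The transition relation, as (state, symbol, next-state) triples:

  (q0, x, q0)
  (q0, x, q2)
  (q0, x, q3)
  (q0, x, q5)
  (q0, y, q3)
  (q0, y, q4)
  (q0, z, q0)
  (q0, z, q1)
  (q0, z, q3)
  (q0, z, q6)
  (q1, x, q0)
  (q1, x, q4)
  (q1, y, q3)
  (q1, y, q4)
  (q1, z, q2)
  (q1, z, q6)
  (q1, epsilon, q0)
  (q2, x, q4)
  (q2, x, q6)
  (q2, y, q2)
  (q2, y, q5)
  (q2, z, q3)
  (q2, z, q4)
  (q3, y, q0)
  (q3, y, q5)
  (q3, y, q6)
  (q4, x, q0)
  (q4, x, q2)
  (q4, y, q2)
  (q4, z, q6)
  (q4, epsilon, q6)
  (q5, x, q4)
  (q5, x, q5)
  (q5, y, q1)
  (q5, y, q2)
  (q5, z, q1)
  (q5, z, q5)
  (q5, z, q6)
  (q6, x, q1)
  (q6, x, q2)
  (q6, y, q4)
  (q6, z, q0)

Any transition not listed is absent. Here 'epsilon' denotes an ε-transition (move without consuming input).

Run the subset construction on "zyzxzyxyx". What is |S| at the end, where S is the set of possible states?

Start in {q0}.
Read 'z': q0→{q0, q1, q3, q6}; now {q0, q1, q3, q6}.
Read 'y': q0→{q3, q4}, q1→{q3, q4}, q3→{q0, q5, q6}, q6→{q4}; now {q0, q3, q4, q5, q6}.
Read 'z': q0→{q0, q1, q3, q6}, q3→∅, q4→{q6}, q5→{q1, q5, q6}, q6→{q0}; now {q0, q1, q3, q5, q6}.
Read 'x': q0→{q0, q2, q3, q5}, q1→{q0, q4}, q3→∅, q5→{q4, q5}, q6→{q1, q2}; union {q0, q1, q2, q3, q4, q5}; ε-closure = {q0, q1, q2, q3, q4, q5, q6}.
Read 'z': q0→{q0, q1, q3, q6}, q1→{q2, q6}, q2→{q3, q4}, q3→∅, q4→{q6}, q5→{q1, q5, q6}, q6→{q0}; now {q0, q1, q2, q3, q4, q5, q6}.
Read 'y': q0→{q3, q4}, q1→{q3, q4}, q2→{q2, q5}, q3→{q0, q5, q6}, q4→{q2}, q5→{q1, q2}, q6→{q4}; now {q0, q1, q2, q3, q4, q5, q6}.
Read 'x': q0→{q0, q2, q3, q5}, q1→{q0, q4}, q2→{q4, q6}, q3→∅, q4→{q0, q2}, q5→{q4, q5}, q6→{q1, q2}; now {q0, q1, q2, q3, q4, q5, q6}.
Read 'y': q0→{q3, q4}, q1→{q3, q4}, q2→{q2, q5}, q3→{q0, q5, q6}, q4→{q2}, q5→{q1, q2}, q6→{q4}; now {q0, q1, q2, q3, q4, q5, q6}.
Read 'x': q0→{q0, q2, q3, q5}, q1→{q0, q4}, q2→{q4, q6}, q3→∅, q4→{q0, q2}, q5→{q4, q5}, q6→{q1, q2}; now {q0, q1, q2, q3, q4, q5, q6}.
That set has 7 states.

7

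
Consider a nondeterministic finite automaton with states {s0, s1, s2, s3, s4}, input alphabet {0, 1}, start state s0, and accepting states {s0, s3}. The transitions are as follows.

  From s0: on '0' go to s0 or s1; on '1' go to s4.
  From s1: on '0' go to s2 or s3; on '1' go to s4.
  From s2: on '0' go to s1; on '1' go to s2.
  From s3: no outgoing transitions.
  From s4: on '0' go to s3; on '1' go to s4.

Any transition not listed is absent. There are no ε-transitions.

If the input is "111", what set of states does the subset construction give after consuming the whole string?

Start in {s0}.
Read '1': {s0} → {s4}.
Read '1': {s4} → {s4}.
Read '1': {s4} → {s4}.

{s4}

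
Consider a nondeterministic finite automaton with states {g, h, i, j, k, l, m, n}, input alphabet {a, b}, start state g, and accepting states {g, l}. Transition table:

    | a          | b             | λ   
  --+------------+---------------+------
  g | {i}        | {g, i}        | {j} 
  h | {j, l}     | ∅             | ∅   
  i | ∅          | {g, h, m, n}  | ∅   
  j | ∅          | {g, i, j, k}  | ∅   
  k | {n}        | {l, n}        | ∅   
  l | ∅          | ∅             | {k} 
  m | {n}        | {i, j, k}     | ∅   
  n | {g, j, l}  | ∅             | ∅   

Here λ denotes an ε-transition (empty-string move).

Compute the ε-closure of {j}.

Begin with {j}.
No ε-moves leave this set, so the closure equals the set itself.

{j}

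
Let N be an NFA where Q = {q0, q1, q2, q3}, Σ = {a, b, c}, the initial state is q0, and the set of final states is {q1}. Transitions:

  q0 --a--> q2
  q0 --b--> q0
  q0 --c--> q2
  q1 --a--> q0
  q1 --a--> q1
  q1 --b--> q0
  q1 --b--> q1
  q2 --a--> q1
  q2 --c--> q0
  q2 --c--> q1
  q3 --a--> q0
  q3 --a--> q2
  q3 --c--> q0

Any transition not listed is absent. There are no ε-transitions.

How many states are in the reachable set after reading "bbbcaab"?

Start in {q0}.
Read 'b': {q0} → {q0}.
Read 'b': {q0} → {q0}.
Read 'b': {q0} → {q0}.
Read 'c': {q0} → {q2}.
Read 'a': {q2} → {q1}.
Read 'a': {q1} → {q0, q1}.
Read 'b': {q0, q1} → {q0, q1}.
That set has 2 states.

2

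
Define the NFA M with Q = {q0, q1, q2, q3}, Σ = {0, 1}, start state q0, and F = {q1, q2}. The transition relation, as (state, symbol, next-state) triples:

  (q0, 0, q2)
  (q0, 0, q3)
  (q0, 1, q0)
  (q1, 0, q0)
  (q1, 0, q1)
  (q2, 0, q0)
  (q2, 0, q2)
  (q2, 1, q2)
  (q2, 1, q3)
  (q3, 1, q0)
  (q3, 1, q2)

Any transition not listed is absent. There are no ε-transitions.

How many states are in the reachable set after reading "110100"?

Start in {q0}.
Read '1': q0→{q0}; now {q0}.
Read '1': q0→{q0}; now {q0}.
Read '0': q0→{q2, q3}; now {q2, q3}.
Read '1': q2→{q2, q3}, q3→{q0, q2}; now {q0, q2, q3}.
Read '0': q0→{q2, q3}, q2→{q0, q2}, q3→∅; now {q0, q2, q3}.
Read '0': q0→{q2, q3}, q2→{q0, q2}, q3→∅; now {q0, q2, q3}.
That set has 3 states.

3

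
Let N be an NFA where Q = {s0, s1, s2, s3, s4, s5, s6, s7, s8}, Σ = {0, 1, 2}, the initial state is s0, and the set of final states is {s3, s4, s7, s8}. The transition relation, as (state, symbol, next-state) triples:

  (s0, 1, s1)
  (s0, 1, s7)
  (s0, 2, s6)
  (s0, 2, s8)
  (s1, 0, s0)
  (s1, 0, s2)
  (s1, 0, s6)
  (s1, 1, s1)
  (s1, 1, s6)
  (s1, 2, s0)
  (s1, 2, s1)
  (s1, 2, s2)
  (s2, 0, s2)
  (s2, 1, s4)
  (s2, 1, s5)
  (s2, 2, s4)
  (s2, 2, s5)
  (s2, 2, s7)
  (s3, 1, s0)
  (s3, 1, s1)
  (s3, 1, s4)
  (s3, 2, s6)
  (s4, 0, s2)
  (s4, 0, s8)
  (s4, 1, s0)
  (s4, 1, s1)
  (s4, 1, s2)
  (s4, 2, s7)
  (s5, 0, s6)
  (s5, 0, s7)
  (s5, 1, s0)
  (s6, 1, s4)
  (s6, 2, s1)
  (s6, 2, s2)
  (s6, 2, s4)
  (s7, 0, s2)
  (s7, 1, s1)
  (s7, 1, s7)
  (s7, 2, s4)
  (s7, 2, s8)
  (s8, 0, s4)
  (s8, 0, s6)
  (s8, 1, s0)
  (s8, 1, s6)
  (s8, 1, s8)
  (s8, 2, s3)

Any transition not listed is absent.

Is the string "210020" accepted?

Start in {s0}.
Read '2': {s0} → {s6, s8}.
Read '1': {s6, s8} → {s0, s4, s6, s8}.
Read '0': {s0, s4, s6, s8} → {s2, s4, s6, s8}.
Read '0': {s2, s4, s6, s8} → {s2, s4, s6, s8}.
Read '2': {s2, s4, s6, s8} → {s1, s2, s3, s4, s5, s7}.
Read '0': {s1, s2, s3, s4, s5, s7} → {s0, s2, s6, s7, s8}.
The final set {s0, s2, s6, s7, s8} contains the accepting states s7, s8.

Yes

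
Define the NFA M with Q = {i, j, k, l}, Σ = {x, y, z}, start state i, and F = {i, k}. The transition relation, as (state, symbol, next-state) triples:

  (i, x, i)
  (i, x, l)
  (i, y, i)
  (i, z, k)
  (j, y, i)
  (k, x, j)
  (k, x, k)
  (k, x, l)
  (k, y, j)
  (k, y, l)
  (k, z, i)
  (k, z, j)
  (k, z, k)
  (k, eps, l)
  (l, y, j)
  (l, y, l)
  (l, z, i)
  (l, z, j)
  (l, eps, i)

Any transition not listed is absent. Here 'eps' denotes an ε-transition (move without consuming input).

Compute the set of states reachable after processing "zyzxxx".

Start in {i}.
Read 'z': {i} → {i, k, l}.
Read 'y': {i, k, l} → {i, j, l}.
Read 'z': {i, j, l} → {i, j, k, l}.
Read 'x': {i, j, k, l} → {i, j, k, l}.
Read 'x': {i, j, k, l} → {i, j, k, l}.
Read 'x': {i, j, k, l} → {i, j, k, l}.

{i, j, k, l}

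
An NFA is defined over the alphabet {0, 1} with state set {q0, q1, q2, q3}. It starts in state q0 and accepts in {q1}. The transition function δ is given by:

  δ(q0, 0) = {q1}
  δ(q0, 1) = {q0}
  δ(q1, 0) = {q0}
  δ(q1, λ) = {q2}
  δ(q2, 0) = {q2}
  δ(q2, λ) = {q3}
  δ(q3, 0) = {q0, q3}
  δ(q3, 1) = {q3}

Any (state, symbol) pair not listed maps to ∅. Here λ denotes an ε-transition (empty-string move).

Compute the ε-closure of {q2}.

{q2, q3}

Begin with {q2}.
ε-move q2 → q3; add q3.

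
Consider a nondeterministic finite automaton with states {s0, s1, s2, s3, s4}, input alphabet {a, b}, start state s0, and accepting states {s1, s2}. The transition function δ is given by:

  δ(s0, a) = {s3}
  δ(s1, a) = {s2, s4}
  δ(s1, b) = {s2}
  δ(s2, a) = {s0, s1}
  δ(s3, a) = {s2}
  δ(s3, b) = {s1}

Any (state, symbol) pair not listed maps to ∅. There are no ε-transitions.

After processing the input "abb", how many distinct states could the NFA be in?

1

Start in {s0}.
Read 'a': {s0} → {s3}.
Read 'b': {s3} → {s1}.
Read 'b': {s1} → {s2}.
That set has 1 state.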